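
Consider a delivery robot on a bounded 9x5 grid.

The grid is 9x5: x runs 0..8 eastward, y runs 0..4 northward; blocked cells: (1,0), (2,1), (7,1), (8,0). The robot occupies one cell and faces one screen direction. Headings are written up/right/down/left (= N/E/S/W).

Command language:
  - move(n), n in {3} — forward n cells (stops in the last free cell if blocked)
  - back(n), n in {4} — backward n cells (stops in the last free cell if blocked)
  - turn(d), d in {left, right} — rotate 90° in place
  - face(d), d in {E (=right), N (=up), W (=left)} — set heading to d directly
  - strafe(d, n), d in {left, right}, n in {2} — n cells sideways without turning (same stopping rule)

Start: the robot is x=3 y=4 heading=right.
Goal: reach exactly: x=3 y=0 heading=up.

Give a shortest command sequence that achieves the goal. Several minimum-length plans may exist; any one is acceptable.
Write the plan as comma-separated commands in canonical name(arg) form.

face(N), back(4)

from: x=3 y=4 heading=right
step 1 (face(N)): x=3 y=4 heading=up
step 2 (back(4)): x=3 y=0 heading=up
no 1-step plan works, so 2 is optimal.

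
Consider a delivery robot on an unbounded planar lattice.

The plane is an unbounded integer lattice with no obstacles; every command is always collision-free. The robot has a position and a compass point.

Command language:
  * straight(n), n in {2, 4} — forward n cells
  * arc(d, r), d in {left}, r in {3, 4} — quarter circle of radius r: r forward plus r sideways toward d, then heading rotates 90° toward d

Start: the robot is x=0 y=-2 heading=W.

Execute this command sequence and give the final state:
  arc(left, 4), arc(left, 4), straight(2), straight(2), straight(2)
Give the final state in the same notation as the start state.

t0: x=0 y=-2 heading=W
[1] after arc(left, 4): x=-4 y=-6 heading=S
[2] after arc(left, 4): x=0 y=-10 heading=E
[3] after straight(2): x=2 y=-10 heading=E
[4] after straight(2): x=4 y=-10 heading=E
[5] after straight(2): x=6 y=-10 heading=E

x=6 y=-10 heading=E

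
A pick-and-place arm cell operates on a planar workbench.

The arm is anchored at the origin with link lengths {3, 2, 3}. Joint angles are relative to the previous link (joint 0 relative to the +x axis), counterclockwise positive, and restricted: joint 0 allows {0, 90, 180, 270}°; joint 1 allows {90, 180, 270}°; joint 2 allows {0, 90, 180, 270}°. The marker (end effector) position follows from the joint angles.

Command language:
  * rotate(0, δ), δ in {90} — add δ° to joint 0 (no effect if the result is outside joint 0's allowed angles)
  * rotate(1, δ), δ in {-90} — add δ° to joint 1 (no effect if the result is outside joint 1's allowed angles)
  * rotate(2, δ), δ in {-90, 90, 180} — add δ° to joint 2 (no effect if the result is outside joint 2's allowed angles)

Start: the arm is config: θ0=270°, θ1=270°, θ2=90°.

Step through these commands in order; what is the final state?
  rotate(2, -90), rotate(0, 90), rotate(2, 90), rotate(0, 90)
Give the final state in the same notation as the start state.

config: θ0=90°, θ1=270°, θ2=90°

start: config: θ0=270°, θ1=270°, θ2=90°
t=1 rotate(2, -90) ⇒ config: θ0=270°, θ1=270°, θ2=0°
t=2 rotate(0, 90) ⇒ config: θ0=0°, θ1=270°, θ2=0°
t=3 rotate(2, 90) ⇒ config: θ0=0°, θ1=270°, θ2=90°
t=4 rotate(0, 90) ⇒ config: θ0=90°, θ1=270°, θ2=90°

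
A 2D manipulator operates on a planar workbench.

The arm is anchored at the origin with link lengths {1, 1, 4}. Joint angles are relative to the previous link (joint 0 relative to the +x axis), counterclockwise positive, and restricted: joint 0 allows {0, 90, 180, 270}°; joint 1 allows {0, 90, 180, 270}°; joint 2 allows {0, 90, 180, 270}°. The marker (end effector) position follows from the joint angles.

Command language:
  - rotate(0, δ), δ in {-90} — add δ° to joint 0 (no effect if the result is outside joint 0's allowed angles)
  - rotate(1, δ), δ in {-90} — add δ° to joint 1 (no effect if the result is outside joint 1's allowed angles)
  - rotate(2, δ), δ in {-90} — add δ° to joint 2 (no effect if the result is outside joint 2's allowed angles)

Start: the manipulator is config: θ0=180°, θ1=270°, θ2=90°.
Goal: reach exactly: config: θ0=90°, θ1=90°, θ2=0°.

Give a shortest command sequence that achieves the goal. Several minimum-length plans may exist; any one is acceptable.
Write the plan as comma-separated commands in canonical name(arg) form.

t0: config: θ0=180°, θ1=270°, θ2=90°
1. rotate(0, -90) → config: θ0=90°, θ1=270°, θ2=90°
2. rotate(2, -90) → config: θ0=90°, θ1=270°, θ2=0°
3. rotate(1, -90) → config: θ0=90°, θ1=180°, θ2=0°
4. rotate(1, -90) → config: θ0=90°, θ1=90°, θ2=0°
shorter routes all fall short; 4 is best.

rotate(0, -90), rotate(2, -90), rotate(1, -90), rotate(1, -90)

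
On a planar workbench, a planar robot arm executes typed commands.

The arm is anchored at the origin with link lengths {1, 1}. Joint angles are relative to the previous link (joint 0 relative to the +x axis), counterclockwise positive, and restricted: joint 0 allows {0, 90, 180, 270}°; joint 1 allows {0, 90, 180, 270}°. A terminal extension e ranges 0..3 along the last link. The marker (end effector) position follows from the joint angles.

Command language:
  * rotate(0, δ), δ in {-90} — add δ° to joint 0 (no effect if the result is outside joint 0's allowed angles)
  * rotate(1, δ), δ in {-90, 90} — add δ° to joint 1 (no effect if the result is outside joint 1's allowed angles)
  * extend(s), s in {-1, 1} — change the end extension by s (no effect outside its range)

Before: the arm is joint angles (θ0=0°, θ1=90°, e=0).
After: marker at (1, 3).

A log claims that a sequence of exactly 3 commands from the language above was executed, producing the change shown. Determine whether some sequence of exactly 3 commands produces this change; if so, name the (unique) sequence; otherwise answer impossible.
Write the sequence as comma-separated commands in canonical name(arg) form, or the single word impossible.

extend(-1), extend(1), extend(1)

key: order matters: swapping extend(-1) and extend(1) lands elsewhere
start: joint angles (θ0=0°, θ1=90°, e=0)
t=1 extend(-1) ⇒ joint angles (θ0=0°, θ1=90°, e=0)
t=2 extend(1) ⇒ joint angles (θ0=0°, θ1=90°, e=1)
t=3 extend(1) ⇒ joint angles (θ0=0°, θ1=90°, e=2)
no other 3-command option fits: unique.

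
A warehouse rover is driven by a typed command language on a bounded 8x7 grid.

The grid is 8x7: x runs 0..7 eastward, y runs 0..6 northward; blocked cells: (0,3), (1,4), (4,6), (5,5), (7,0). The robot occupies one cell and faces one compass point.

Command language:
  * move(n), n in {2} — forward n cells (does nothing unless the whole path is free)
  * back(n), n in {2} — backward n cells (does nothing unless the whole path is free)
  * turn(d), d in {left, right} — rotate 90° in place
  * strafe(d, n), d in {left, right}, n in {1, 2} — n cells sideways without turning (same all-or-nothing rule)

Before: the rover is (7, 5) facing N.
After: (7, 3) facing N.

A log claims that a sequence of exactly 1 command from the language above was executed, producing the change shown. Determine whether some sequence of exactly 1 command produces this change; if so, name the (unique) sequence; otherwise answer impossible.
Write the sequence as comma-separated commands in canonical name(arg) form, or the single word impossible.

key: heading stays N — the single command does not turn
t0: (7, 5) facing N
t=1 back(2) ⇒ (7, 3) facing N
uniquely the one of 8 1-step routes that fits.

back(2)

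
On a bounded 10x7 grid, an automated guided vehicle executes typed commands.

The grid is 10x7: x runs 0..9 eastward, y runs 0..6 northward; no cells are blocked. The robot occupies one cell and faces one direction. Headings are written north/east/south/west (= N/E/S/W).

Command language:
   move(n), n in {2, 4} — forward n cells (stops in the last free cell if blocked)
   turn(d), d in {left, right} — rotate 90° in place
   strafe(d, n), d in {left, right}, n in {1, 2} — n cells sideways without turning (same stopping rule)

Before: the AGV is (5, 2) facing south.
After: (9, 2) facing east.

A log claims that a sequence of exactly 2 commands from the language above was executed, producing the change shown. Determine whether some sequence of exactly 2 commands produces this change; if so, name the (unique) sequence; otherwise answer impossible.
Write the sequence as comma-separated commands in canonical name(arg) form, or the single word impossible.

key: order matters: swapping turn(left) and move(4) lands elsewhere
begin: (5, 2) facing south
[1] after turn(left): (5, 2) facing east
[2] after move(4): (9, 2) facing east
no rival 2-sequence matches.

turn(left), move(4)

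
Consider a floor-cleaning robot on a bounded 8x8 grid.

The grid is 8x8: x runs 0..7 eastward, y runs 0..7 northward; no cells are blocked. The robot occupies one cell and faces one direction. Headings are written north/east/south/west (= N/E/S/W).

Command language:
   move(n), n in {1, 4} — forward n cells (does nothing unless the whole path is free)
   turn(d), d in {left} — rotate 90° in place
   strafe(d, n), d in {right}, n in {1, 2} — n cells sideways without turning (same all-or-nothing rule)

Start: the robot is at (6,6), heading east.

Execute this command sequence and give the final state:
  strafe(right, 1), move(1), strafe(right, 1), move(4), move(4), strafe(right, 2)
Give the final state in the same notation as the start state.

initial: at (6,6), heading east
t=1 strafe(right, 1) ⇒ at (6,5), heading east
t=2 move(1) ⇒ at (7,5), heading east
t=3 strafe(right, 1) ⇒ at (7,4), heading east
t=4 move(4) ⇒ at (7,4), heading east
t=5 move(4) ⇒ at (7,4), heading east
t=6 strafe(right, 2) ⇒ at (7,2), heading east

at (7,2), heading east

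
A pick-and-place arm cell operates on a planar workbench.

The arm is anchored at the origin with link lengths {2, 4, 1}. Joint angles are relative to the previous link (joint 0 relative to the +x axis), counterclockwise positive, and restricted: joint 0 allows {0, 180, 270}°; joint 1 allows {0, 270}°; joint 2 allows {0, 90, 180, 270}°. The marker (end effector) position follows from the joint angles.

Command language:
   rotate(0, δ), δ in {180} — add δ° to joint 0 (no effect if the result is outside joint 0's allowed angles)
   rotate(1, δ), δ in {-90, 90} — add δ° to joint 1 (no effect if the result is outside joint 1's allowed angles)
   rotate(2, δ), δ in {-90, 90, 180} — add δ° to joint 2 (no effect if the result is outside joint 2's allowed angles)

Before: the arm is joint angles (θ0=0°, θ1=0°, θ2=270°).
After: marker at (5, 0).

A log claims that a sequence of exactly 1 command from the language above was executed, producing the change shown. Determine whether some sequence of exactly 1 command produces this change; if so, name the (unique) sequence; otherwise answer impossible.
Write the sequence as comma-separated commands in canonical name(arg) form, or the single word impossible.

rotate(2, -90)

t0: joint angles (θ0=0°, θ1=0°, θ2=270°)
1. rotate(2, -90) → joint angles (θ0=0°, θ1=0°, θ2=180°)
no rival 1-sequence matches.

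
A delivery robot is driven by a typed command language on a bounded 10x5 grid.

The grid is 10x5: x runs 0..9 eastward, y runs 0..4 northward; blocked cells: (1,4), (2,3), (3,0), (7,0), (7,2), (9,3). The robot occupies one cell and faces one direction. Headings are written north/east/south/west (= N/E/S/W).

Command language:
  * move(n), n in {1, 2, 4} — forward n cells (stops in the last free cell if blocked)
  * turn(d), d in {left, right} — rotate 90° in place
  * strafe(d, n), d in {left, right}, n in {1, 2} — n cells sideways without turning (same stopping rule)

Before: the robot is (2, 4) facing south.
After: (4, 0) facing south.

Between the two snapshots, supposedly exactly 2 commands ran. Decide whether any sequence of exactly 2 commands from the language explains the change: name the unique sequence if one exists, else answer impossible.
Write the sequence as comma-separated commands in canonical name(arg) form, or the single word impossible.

key: running move(4) before strafe(left, 2) would end elsewhere — order is forced
initial: (2, 4) facing south
step 1 (strafe(left, 2)): (4, 4) facing south
step 2 (move(4)): (4, 0) facing south
all 81 alternatives checked — unique.

strafe(left, 2), move(4)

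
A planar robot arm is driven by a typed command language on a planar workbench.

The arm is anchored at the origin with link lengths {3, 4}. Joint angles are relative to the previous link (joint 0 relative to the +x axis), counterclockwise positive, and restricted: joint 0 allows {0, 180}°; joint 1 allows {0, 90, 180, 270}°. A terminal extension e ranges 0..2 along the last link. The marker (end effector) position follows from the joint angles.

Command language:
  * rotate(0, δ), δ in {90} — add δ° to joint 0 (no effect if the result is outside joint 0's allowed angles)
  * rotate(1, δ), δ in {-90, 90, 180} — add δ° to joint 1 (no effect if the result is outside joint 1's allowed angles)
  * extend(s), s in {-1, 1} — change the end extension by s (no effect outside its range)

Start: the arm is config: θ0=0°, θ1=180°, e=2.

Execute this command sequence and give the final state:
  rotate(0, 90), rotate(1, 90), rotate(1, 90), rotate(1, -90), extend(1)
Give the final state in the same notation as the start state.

begin: config: θ0=0°, θ1=180°, e=2
1. rotate(0, 90) → config: θ0=0°, θ1=180°, e=2
2. rotate(1, 90) → config: θ0=0°, θ1=270°, e=2
3. rotate(1, 90) → config: θ0=0°, θ1=0°, e=2
4. rotate(1, -90) → config: θ0=0°, θ1=270°, e=2
5. extend(1) → config: θ0=0°, θ1=270°, e=2

config: θ0=0°, θ1=270°, e=2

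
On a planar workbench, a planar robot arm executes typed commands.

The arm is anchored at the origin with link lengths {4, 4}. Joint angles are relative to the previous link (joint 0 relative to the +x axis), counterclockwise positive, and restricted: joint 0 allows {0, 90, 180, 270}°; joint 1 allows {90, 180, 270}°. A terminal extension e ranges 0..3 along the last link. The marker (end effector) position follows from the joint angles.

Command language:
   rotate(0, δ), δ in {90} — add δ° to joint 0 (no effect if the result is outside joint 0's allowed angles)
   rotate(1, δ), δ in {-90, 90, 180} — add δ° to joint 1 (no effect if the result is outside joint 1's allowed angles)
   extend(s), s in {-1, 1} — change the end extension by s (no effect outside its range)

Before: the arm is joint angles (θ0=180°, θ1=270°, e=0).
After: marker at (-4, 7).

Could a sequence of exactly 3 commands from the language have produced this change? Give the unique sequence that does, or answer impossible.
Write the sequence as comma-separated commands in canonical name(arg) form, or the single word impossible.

extend(1), extend(1), extend(1)

initial: joint angles (θ0=180°, θ1=270°, e=0)
step 1 (extend(1)): joint angles (θ0=180°, θ1=270°, e=1)
step 2 (extend(1)): joint angles (θ0=180°, θ1=270°, e=2)
step 3 (extend(1)): joint angles (θ0=180°, θ1=270°, e=3)
no other 3-command option fits: unique.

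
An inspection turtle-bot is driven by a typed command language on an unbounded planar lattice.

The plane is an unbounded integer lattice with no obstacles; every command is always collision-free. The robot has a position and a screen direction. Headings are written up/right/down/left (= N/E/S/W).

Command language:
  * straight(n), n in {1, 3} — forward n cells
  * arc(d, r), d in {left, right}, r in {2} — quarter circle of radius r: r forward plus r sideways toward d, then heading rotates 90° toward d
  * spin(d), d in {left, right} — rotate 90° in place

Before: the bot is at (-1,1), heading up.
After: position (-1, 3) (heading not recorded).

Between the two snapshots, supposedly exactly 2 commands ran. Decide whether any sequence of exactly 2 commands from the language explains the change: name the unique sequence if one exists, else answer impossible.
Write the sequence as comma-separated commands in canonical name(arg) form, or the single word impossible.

straight(1), straight(1)

initial: at (-1,1), heading up
1. straight(1) → at (-1,2), heading up
2. straight(1) → at (-1,3), heading up
no rival 2-sequence matches.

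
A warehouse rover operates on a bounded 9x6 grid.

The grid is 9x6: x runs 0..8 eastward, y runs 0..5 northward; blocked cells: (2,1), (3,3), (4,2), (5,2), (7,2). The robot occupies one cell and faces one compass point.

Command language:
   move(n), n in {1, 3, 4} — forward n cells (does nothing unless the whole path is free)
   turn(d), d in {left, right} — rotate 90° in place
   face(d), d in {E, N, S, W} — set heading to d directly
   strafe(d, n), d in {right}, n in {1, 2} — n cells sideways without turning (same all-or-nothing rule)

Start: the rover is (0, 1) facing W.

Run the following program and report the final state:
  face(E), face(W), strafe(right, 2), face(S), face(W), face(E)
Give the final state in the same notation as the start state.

t0: (0, 1) facing W
step 1 (face(E)): (0, 1) facing E
step 2 (face(W)): (0, 1) facing W
step 3 (strafe(right, 2)): (0, 3) facing W
step 4 (face(S)): (0, 3) facing S
step 5 (face(W)): (0, 3) facing W
step 6 (face(E)): (0, 3) facing E

(0, 3) facing E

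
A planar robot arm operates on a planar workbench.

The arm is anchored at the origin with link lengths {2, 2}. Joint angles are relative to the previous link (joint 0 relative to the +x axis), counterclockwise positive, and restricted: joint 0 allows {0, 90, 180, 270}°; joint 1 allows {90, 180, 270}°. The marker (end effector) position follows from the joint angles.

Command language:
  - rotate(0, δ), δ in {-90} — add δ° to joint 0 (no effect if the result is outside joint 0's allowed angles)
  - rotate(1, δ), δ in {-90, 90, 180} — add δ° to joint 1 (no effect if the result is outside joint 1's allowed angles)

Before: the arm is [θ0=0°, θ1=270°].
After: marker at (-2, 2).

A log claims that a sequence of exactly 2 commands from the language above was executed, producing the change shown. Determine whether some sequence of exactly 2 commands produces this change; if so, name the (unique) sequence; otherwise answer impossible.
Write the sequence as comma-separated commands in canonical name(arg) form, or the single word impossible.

rotate(0, -90), rotate(0, -90)

t0: [θ0=0°, θ1=270°]
step 1 (rotate(0, -90)): [θ0=270°, θ1=270°]
step 2 (rotate(0, -90)): [θ0=180°, θ1=270°]
no other 2-command option fits: unique.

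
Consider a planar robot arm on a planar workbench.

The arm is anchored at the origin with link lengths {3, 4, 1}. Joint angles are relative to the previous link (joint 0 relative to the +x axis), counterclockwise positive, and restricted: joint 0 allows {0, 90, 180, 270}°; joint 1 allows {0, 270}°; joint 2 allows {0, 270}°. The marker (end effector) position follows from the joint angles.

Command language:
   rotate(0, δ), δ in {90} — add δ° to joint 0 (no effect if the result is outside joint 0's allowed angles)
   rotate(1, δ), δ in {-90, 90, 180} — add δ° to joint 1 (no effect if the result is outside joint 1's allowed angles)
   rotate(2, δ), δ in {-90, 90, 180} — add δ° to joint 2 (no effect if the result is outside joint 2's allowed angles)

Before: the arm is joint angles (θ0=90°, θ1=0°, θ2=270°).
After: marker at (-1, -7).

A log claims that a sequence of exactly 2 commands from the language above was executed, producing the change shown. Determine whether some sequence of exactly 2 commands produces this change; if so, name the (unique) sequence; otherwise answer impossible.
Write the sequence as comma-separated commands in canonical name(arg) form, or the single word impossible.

rotate(0, 90), rotate(0, 90)

initial: joint angles (θ0=90°, θ1=0°, θ2=270°)
step 1 (rotate(0, 90)): joint angles (θ0=180°, θ1=0°, θ2=270°)
step 2 (rotate(0, 90)): joint angles (θ0=270°, θ1=0°, θ2=270°)
all 49 alternatives checked — unique.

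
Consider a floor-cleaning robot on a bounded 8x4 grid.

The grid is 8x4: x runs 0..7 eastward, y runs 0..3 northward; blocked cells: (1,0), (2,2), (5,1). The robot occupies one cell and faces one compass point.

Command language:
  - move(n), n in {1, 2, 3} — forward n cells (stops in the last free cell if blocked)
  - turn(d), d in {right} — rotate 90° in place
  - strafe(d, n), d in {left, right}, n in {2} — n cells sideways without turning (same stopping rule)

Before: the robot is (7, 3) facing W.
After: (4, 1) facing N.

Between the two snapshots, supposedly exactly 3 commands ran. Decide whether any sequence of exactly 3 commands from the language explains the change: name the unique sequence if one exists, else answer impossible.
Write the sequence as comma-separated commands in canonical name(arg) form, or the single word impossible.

move(3), strafe(left, 2), turn(right)

key: position moved to (4,1) AND the heading swung to N — translation plus rotation needed
begin: (7, 3) facing W
[1] after move(3): (4, 3) facing W
[2] after strafe(left, 2): (4, 1) facing W
[3] after turn(right): (4, 1) facing N
all 216 alternatives checked — unique.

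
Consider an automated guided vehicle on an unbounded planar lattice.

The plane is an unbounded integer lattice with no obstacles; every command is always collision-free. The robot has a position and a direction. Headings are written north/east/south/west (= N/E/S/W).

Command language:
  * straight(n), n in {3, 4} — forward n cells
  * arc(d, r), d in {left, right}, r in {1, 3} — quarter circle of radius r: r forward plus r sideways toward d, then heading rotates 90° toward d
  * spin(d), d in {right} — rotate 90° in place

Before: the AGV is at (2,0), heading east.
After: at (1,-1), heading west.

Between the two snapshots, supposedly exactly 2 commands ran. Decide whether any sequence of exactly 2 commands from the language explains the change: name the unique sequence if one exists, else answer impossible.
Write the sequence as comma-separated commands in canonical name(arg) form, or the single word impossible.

key: running arc(right, 1) before spin(right) would end elsewhere — order is forced
begin: at (2,0), heading east
t=1 spin(right) ⇒ at (2,0), heading south
t=2 arc(right, 1) ⇒ at (1,-1), heading west
no other 2-command option fits: unique.

spin(right), arc(right, 1)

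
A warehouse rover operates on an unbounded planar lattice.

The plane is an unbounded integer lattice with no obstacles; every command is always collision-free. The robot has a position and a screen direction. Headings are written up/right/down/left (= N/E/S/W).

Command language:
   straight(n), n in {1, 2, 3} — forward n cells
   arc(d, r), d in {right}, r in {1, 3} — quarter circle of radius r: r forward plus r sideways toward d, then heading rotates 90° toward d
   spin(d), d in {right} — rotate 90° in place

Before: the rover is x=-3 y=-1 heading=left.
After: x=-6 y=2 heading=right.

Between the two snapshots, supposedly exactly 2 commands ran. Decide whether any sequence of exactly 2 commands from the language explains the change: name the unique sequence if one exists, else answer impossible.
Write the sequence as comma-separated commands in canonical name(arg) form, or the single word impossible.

arc(right, 3), spin(right)

key: cell and facing (now E) both changed — the 2 commands mix motion and turning
start: x=-3 y=-1 heading=left
step 1 (arc(right, 3)): x=-6 y=2 heading=up
step 2 (spin(right)): x=-6 y=2 heading=right
all 36 alternatives checked — unique.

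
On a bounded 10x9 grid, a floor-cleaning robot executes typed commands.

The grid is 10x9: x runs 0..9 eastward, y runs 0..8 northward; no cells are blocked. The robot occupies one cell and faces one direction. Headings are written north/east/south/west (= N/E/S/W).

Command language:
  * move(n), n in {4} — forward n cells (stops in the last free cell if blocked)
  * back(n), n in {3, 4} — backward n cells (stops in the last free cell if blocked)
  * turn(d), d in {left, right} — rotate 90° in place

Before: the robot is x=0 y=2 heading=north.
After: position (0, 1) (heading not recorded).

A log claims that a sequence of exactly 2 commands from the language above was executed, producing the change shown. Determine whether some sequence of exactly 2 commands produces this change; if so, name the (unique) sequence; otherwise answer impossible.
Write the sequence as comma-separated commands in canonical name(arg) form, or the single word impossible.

impossible

checked all 2-command options: none fits.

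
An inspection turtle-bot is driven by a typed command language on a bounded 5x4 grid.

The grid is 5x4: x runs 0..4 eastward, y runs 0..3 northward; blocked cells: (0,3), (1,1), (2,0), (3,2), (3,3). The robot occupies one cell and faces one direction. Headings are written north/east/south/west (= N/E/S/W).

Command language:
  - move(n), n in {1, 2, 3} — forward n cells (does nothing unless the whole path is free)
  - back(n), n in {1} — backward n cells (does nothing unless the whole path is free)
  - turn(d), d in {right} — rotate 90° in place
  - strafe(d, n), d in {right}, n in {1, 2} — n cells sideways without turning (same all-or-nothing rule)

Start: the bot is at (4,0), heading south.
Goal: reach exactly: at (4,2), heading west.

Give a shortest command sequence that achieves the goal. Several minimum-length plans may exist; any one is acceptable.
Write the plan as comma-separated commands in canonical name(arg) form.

turn(right), strafe(right, 2)

start: at (4,0), heading south
step 1 (turn(right)): at (4,0), heading west
step 2 (strafe(right, 2)): at (4,2), heading west
nothing shorter than 2 reaches the goal.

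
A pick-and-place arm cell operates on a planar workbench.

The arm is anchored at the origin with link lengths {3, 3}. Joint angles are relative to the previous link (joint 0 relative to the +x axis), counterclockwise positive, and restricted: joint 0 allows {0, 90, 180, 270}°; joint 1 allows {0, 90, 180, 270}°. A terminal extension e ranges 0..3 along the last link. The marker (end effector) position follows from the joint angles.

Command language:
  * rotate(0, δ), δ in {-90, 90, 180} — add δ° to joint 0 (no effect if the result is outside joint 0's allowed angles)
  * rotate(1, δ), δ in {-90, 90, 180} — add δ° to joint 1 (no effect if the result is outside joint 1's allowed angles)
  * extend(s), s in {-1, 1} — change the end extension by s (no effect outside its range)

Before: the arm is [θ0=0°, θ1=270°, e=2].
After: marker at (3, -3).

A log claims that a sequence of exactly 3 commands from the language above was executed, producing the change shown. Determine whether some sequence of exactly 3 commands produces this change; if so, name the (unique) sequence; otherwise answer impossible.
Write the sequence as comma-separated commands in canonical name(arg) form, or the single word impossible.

extend(-1), extend(-1), extend(-1)

initial: [θ0=0°, θ1=270°, e=2]
t=1 extend(-1) ⇒ [θ0=0°, θ1=270°, e=1]
t=2 extend(-1) ⇒ [θ0=0°, θ1=270°, e=0]
t=3 extend(-1) ⇒ [θ0=0°, θ1=270°, e=0]
all 512 alternatives checked — unique.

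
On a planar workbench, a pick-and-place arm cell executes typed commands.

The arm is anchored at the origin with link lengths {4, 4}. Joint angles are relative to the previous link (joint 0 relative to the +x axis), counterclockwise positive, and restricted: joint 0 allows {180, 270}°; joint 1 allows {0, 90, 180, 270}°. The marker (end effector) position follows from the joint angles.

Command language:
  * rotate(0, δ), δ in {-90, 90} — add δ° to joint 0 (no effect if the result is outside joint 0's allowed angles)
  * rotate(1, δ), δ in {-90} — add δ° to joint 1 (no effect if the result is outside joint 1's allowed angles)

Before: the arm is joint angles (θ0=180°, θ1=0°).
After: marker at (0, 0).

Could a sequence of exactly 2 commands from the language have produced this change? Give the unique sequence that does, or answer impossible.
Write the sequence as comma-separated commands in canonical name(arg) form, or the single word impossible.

rotate(1, -90), rotate(1, -90)

from: joint angles (θ0=180°, θ1=0°)
[1] after rotate(1, -90): joint angles (θ0=180°, θ1=270°)
[2] after rotate(1, -90): joint angles (θ0=180°, θ1=180°)
uniquely the one of 9 2-step routes that fits.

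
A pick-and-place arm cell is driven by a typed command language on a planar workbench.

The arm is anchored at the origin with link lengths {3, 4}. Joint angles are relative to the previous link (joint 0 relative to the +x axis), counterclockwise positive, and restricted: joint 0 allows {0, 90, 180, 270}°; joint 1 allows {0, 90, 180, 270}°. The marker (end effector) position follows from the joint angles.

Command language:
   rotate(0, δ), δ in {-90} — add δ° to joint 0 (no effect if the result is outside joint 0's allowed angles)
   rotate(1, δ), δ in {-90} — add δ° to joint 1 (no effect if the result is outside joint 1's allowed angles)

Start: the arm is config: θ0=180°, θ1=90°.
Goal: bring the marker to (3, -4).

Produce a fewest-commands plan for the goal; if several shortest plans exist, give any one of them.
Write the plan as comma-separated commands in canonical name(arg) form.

t0: config: θ0=180°, θ1=90°
[1] after rotate(1, -90): config: θ0=180°, θ1=0°
[2] after rotate(1, -90): config: θ0=180°, θ1=270°
[3] after rotate(0, -90): config: θ0=90°, θ1=270°
[4] after rotate(0, -90): config: θ0=0°, θ1=270°
minimal: 4 command(s), checked below 4.

rotate(1, -90), rotate(1, -90), rotate(0, -90), rotate(0, -90)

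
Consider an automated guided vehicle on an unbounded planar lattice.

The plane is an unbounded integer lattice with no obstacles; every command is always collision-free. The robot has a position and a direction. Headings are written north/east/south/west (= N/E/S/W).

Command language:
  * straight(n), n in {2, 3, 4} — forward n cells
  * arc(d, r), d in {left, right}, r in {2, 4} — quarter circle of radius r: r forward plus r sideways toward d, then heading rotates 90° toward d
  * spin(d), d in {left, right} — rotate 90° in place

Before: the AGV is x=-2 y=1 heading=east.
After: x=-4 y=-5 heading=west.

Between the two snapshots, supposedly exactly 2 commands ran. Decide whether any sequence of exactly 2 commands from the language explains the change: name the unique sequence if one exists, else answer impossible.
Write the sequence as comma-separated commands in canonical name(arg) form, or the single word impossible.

arc(right, 2), arc(right, 4)

key: order matters: swapping arc(right, 2) and arc(right, 4) lands elsewhere
start: x=-2 y=1 heading=east
step 1 (arc(right, 2)): x=0 y=-1 heading=south
step 2 (arc(right, 4)): x=-4 y=-5 heading=west
uniquely the one of 81 2-step routes that fits.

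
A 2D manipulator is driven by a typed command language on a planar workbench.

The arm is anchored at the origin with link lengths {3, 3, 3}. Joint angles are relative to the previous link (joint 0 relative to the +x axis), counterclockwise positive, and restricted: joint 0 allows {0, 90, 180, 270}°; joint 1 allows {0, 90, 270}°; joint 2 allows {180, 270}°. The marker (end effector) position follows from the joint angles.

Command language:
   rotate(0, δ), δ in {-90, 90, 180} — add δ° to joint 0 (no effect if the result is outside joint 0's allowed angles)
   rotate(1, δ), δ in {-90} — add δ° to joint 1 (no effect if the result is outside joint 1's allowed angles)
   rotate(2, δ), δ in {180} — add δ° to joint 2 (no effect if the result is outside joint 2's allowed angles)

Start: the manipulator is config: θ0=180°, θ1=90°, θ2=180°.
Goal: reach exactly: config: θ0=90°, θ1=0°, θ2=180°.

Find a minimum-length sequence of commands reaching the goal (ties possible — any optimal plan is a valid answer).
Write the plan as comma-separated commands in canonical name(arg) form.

rotate(1, -90), rotate(0, -90)

from: config: θ0=180°, θ1=90°, θ2=180°
step 1 (rotate(1, -90)): config: θ0=180°, θ1=0°, θ2=180°
step 2 (rotate(0, -90)): config: θ0=90°, θ1=0°, θ2=180°
minimal: 2 command(s), checked below 2.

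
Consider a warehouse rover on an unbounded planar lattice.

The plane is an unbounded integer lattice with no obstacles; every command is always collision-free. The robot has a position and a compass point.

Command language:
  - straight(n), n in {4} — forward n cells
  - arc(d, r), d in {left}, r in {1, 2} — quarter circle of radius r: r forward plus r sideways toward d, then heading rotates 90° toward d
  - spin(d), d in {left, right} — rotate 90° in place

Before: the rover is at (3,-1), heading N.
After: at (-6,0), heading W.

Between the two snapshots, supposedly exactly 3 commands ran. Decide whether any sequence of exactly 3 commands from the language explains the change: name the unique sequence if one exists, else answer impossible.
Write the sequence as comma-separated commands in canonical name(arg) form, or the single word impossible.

arc(left, 1), straight(4), straight(4)

key: cell and facing (now W) both changed — the 3 commands mix motion and turning
from: at (3,-1), heading N
1. arc(left, 1) → at (2,0), heading W
2. straight(4) → at (-2,0), heading W
3. straight(4) → at (-6,0), heading W
no rival 3-sequence matches.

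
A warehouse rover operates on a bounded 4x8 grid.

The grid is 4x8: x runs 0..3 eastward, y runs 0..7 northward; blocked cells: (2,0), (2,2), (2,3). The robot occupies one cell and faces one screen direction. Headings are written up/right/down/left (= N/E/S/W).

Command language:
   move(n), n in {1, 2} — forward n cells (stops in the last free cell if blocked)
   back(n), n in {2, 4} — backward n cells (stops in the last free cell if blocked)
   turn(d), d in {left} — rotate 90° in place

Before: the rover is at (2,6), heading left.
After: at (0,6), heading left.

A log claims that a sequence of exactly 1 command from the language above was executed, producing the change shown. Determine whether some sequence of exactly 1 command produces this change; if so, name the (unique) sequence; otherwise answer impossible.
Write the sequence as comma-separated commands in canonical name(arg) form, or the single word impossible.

key: still facing W — the one step turns nothing
begin: at (2,6), heading left
t=1 move(2) ⇒ at (0,6), heading left
uniquely the one of 5 1-step routes that fits.

move(2)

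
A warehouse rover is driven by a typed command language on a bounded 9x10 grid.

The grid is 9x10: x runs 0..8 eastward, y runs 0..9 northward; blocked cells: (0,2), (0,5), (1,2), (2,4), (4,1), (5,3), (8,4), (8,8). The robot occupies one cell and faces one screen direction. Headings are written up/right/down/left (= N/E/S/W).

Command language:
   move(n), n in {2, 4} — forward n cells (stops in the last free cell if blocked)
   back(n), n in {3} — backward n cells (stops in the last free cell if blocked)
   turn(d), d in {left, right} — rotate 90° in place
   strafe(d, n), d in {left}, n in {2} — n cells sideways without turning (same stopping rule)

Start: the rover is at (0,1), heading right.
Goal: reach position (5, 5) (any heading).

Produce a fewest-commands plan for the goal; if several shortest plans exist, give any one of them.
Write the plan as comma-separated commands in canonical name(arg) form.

initial: at (0,1), heading right
step 1 (move(4)): at (3,1), heading right
step 2 (strafe(left, 2)): at (3,3), heading right
step 3 (strafe(left, 2)): at (3,5), heading right
step 4 (move(2)): at (5,5), heading right
no 3-step plan works, so 4 is optimal.

move(4), strafe(left, 2), strafe(left, 2), move(2)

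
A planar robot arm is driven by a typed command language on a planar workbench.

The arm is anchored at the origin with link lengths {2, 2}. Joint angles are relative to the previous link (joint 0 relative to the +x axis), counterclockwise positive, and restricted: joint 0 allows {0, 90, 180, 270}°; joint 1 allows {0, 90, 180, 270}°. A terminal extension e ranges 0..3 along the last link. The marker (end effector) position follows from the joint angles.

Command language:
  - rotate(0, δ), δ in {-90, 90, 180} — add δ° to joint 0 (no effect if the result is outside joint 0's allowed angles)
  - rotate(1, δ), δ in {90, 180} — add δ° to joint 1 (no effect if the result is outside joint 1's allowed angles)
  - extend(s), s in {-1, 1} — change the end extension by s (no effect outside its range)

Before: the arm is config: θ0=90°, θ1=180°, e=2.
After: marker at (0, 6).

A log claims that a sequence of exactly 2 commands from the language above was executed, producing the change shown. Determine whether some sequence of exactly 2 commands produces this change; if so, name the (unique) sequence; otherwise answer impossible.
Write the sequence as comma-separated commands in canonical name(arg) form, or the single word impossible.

t0: config: θ0=90°, θ1=180°, e=2
1. rotate(1, 90) → config: θ0=90°, θ1=270°, e=2
2. rotate(1, 90) → config: θ0=90°, θ1=0°, e=2
no other 2-command option fits: unique.

rotate(1, 90), rotate(1, 90)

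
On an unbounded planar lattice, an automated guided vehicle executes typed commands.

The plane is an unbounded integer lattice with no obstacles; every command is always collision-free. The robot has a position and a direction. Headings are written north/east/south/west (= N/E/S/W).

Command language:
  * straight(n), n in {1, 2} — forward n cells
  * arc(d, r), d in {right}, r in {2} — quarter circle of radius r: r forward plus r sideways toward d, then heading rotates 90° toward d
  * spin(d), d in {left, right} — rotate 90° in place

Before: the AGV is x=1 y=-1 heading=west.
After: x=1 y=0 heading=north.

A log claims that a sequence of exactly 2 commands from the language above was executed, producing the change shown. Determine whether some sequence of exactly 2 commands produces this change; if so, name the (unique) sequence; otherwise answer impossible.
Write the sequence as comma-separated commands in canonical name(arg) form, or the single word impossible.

key: cell and facing (now N) both changed — the 2 commands mix motion and turning
begin: x=1 y=-1 heading=west
[1] after spin(right): x=1 y=-1 heading=north
[2] after straight(1): x=1 y=0 heading=north
no rival 2-sequence matches.

spin(right), straight(1)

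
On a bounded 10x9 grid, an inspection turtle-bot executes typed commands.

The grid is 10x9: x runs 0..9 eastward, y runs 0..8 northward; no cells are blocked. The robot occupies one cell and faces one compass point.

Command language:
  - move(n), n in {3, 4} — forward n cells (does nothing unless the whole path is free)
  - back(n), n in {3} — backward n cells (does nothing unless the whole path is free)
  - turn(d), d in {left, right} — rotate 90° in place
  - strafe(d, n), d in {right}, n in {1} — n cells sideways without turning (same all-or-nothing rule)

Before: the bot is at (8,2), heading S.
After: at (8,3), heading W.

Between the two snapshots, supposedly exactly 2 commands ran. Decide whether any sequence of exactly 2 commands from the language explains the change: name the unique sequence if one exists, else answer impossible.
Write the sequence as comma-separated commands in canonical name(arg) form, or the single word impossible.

turn(right), strafe(right, 1)

key: position moved to (8,3) AND the heading swung to W — translation plus rotation needed
start: at (8,2), heading S
t=1 turn(right) ⇒ at (8,2), heading W
t=2 strafe(right, 1) ⇒ at (8,3), heading W
no rival 2-sequence matches.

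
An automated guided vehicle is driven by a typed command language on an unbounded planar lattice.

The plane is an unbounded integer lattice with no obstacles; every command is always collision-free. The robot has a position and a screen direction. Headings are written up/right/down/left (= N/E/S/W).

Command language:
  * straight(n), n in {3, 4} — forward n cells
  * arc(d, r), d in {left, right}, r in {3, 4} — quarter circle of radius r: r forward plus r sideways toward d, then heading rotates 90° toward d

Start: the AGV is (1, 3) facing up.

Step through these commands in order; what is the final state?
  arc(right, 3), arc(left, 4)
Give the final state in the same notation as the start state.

(8, 10) facing up

t0: (1, 3) facing up
step 1 (arc(right, 3)): (4, 6) facing right
step 2 (arc(left, 4)): (8, 10) facing up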